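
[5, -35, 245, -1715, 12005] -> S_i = 5*-7^i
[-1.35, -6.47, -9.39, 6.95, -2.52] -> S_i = Random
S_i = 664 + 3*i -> [664, 667, 670, 673, 676]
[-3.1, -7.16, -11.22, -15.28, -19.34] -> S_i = -3.10 + -4.06*i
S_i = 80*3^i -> [80, 240, 720, 2160, 6480]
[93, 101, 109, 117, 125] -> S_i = 93 + 8*i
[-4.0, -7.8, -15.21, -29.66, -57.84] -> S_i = -4.00*1.95^i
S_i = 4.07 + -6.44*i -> [4.07, -2.37, -8.81, -15.25, -21.69]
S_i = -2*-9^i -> [-2, 18, -162, 1458, -13122]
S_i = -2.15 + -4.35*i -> [-2.15, -6.5, -10.85, -15.2, -19.55]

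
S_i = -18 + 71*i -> [-18, 53, 124, 195, 266]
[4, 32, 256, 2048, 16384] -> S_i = 4*8^i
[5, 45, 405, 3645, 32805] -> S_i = 5*9^i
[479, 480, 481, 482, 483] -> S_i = 479 + 1*i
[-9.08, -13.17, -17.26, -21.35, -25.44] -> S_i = -9.08 + -4.09*i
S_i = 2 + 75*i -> [2, 77, 152, 227, 302]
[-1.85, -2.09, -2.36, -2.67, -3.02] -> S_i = -1.85*1.13^i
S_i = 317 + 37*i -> [317, 354, 391, 428, 465]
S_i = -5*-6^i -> [-5, 30, -180, 1080, -6480]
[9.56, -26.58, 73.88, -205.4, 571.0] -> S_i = 9.56*(-2.78)^i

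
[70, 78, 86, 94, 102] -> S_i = 70 + 8*i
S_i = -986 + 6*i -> [-986, -980, -974, -968, -962]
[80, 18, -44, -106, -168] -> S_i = 80 + -62*i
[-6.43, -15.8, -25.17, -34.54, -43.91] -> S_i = -6.43 + -9.37*i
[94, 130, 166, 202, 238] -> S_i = 94 + 36*i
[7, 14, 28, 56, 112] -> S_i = 7*2^i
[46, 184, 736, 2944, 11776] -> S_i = 46*4^i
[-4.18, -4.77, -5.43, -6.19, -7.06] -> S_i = -4.18*1.14^i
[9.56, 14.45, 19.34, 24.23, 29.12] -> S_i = 9.56 + 4.89*i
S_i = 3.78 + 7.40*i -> [3.78, 11.18, 18.58, 25.98, 33.38]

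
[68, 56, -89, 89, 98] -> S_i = Random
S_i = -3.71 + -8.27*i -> [-3.71, -11.98, -20.25, -28.52, -36.79]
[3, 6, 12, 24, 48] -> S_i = 3*2^i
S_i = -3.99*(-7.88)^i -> [-3.99, 31.44, -247.76, 1952.32, -15384.3]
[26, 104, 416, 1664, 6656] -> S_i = 26*4^i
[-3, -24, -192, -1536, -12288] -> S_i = -3*8^i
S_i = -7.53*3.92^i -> [-7.53, -29.52, -115.71, -453.58, -1778.03]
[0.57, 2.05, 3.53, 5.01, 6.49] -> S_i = 0.57 + 1.48*i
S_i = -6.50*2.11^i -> [-6.5, -13.72, -28.94, -61.06, -128.84]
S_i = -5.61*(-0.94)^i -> [-5.61, 5.27, -4.96, 4.66, -4.38]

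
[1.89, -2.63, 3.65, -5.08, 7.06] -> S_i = 1.89*(-1.39)^i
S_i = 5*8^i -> [5, 40, 320, 2560, 20480]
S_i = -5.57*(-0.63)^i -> [-5.57, 3.51, -2.21, 1.39, -0.88]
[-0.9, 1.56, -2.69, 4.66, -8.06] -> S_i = -0.90*(-1.73)^i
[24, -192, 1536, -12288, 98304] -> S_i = 24*-8^i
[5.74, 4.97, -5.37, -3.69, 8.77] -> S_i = Random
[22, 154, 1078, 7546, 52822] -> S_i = 22*7^i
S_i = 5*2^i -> [5, 10, 20, 40, 80]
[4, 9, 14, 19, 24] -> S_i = 4 + 5*i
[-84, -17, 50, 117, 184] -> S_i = -84 + 67*i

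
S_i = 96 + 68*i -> [96, 164, 232, 300, 368]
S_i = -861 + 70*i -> [-861, -791, -721, -651, -581]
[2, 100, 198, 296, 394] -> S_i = 2 + 98*i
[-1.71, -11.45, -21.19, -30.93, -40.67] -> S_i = -1.71 + -9.74*i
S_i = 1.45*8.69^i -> [1.45, 12.6, 109.5, 951.54, 8268.89]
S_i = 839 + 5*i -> [839, 844, 849, 854, 859]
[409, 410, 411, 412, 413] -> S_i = 409 + 1*i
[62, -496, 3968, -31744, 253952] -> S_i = 62*-8^i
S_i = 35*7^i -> [35, 245, 1715, 12005, 84035]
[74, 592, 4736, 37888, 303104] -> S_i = 74*8^i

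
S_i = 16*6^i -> [16, 96, 576, 3456, 20736]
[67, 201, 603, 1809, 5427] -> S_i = 67*3^i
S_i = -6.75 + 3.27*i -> [-6.75, -3.48, -0.21, 3.06, 6.33]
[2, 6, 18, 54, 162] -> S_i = 2*3^i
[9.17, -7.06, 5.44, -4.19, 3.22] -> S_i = 9.17*(-0.77)^i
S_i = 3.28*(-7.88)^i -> [3.28, -25.85, 203.67, -1604.92, 12646.74]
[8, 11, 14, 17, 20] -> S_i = 8 + 3*i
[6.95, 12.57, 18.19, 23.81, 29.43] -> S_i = 6.95 + 5.62*i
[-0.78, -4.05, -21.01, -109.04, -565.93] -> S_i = -0.78*5.19^i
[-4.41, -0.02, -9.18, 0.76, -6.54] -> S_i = Random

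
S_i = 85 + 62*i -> [85, 147, 209, 271, 333]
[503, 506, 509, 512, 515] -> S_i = 503 + 3*i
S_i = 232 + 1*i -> [232, 233, 234, 235, 236]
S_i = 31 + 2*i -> [31, 33, 35, 37, 39]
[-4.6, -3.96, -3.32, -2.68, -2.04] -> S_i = -4.60 + 0.64*i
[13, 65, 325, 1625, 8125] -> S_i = 13*5^i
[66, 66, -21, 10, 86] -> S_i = Random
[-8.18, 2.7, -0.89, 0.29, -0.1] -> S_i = -8.18*(-0.33)^i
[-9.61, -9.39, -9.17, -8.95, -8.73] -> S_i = -9.61 + 0.22*i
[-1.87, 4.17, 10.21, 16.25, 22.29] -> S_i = -1.87 + 6.04*i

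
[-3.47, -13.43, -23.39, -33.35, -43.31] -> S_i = -3.47 + -9.96*i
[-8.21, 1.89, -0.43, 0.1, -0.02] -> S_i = -8.21*(-0.23)^i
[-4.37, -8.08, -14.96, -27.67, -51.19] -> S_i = -4.37*1.85^i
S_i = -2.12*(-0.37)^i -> [-2.12, 0.78, -0.29, 0.11, -0.04]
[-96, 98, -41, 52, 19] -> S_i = Random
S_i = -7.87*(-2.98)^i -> [-7.87, 23.45, -69.89, 208.27, -620.64]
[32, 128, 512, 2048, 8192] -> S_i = 32*4^i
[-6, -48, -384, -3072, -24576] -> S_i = -6*8^i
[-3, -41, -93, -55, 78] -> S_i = Random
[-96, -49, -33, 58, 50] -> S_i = Random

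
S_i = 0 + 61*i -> [0, 61, 122, 183, 244]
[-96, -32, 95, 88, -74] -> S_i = Random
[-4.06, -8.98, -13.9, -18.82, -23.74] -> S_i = -4.06 + -4.92*i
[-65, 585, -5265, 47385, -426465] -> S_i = -65*-9^i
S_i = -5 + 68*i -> [-5, 63, 131, 199, 267]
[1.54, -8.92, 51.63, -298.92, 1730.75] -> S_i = 1.54*(-5.79)^i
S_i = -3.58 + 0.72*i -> [-3.58, -2.86, -2.14, -1.42, -0.7]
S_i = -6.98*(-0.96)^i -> [-6.98, 6.7, -6.43, 6.18, -5.93]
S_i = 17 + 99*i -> [17, 116, 215, 314, 413]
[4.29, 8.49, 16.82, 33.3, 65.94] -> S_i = 4.29*1.98^i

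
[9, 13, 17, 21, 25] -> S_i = 9 + 4*i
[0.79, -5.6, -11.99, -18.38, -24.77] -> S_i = 0.79 + -6.39*i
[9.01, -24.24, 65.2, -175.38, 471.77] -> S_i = 9.01*(-2.69)^i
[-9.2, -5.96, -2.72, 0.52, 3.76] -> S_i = -9.20 + 3.24*i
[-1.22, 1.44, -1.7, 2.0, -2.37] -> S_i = -1.22*(-1.18)^i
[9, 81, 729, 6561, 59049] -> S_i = 9*9^i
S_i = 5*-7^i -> [5, -35, 245, -1715, 12005]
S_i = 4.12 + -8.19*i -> [4.12, -4.07, -12.26, -20.45, -28.64]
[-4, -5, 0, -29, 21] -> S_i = Random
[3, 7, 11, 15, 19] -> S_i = 3 + 4*i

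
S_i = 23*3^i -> [23, 69, 207, 621, 1863]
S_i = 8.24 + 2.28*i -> [8.24, 10.52, 12.8, 15.08, 17.36]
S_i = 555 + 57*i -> [555, 612, 669, 726, 783]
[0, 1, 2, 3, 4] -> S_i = 0 + 1*i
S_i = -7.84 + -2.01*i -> [-7.84, -9.85, -11.86, -13.87, -15.88]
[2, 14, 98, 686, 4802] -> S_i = 2*7^i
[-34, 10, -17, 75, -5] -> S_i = Random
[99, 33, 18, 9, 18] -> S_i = Random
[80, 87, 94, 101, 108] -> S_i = 80 + 7*i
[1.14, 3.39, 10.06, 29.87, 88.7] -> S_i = 1.14*2.97^i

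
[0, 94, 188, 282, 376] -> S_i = 0 + 94*i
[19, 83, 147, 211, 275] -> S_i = 19 + 64*i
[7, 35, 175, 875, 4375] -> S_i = 7*5^i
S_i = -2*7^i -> [-2, -14, -98, -686, -4802]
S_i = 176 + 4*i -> [176, 180, 184, 188, 192]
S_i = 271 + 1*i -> [271, 272, 273, 274, 275]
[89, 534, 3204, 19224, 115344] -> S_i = 89*6^i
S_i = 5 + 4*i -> [5, 9, 13, 17, 21]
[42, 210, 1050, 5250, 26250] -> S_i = 42*5^i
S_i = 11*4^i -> [11, 44, 176, 704, 2816]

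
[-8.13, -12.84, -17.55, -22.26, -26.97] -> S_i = -8.13 + -4.71*i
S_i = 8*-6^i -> [8, -48, 288, -1728, 10368]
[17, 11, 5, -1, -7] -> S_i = 17 + -6*i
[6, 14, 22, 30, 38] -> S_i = 6 + 8*i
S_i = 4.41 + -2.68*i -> [4.41, 1.73, -0.95, -3.63, -6.31]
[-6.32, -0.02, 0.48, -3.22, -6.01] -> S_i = Random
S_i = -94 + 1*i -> [-94, -93, -92, -91, -90]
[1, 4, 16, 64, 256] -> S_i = 1*4^i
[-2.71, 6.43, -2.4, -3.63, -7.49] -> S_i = Random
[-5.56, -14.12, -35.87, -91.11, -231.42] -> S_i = -5.56*2.54^i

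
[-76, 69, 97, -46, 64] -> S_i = Random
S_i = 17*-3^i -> [17, -51, 153, -459, 1377]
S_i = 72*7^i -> [72, 504, 3528, 24696, 172872]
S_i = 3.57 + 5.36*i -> [3.57, 8.93, 14.29, 19.65, 25.01]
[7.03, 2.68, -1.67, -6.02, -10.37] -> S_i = 7.03 + -4.35*i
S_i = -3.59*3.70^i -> [-3.59, -13.28, -49.15, -181.84, -672.82]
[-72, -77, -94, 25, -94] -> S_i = Random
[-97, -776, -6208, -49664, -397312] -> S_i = -97*8^i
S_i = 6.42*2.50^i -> [6.42, 16.05, 40.12, 100.31, 250.78]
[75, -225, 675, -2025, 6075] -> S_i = 75*-3^i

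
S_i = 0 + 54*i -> [0, 54, 108, 162, 216]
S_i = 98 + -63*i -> [98, 35, -28, -91, -154]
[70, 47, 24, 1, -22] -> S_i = 70 + -23*i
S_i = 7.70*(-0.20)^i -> [7.7, -1.54, 0.31, -0.06, 0.01]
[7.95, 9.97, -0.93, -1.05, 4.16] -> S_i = Random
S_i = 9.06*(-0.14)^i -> [9.06, -1.27, 0.18, -0.02, 0.0]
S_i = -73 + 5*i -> [-73, -68, -63, -58, -53]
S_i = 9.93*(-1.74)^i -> [9.93, -17.28, 30.06, -52.31, 91.02]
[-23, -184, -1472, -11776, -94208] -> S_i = -23*8^i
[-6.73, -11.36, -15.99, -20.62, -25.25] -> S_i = -6.73 + -4.63*i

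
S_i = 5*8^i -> [5, 40, 320, 2560, 20480]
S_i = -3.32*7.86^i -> [-3.32, -26.1, -205.11, -1612.15, -12671.51]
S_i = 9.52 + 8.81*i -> [9.52, 18.33, 27.14, 35.95, 44.76]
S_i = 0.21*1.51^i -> [0.21, 0.32, 0.48, 0.72, 1.09]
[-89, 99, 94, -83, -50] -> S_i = Random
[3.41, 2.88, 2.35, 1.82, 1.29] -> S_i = 3.41 + -0.53*i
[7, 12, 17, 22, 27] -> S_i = 7 + 5*i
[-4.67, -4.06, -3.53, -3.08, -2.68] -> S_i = -4.67*0.87^i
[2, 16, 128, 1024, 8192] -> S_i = 2*8^i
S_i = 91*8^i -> [91, 728, 5824, 46592, 372736]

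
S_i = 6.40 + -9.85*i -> [6.4, -3.45, -13.3, -23.15, -33.0]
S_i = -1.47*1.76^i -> [-1.47, -2.59, -4.55, -8.01, -14.1]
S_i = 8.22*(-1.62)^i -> [8.22, -13.32, 21.57, -34.95, 56.62]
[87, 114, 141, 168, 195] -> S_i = 87 + 27*i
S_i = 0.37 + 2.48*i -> [0.37, 2.85, 5.33, 7.81, 10.29]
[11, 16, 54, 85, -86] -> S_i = Random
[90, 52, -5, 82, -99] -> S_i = Random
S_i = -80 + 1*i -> [-80, -79, -78, -77, -76]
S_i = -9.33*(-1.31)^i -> [-9.33, 12.22, -16.01, 20.97, -27.48]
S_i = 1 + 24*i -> [1, 25, 49, 73, 97]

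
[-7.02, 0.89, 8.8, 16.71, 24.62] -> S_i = -7.02 + 7.91*i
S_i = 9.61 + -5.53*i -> [9.61, 4.08, -1.45, -6.98, -12.51]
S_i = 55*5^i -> [55, 275, 1375, 6875, 34375]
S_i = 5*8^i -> [5, 40, 320, 2560, 20480]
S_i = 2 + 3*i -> [2, 5, 8, 11, 14]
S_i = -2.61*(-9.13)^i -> [-2.61, 23.83, -217.56, 1986.34, -18135.25]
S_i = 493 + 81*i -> [493, 574, 655, 736, 817]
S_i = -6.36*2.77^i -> [-6.36, -17.62, -48.8, -135.18, -374.43]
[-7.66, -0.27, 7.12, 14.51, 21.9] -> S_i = -7.66 + 7.39*i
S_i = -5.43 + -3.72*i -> [-5.43, -9.15, -12.87, -16.59, -20.31]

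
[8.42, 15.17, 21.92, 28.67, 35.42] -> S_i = 8.42 + 6.75*i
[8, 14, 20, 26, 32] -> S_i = 8 + 6*i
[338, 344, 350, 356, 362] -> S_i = 338 + 6*i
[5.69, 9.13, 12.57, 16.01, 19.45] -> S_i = 5.69 + 3.44*i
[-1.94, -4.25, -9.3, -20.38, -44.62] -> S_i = -1.94*2.19^i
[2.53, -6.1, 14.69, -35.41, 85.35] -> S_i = 2.53*(-2.41)^i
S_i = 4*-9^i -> [4, -36, 324, -2916, 26244]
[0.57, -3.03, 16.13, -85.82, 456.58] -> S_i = 0.57*(-5.32)^i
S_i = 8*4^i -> [8, 32, 128, 512, 2048]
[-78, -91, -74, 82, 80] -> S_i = Random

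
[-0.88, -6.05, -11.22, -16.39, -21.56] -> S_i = -0.88 + -5.17*i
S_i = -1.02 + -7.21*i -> [-1.02, -8.23, -15.44, -22.65, -29.86]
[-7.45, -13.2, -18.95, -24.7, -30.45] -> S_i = -7.45 + -5.75*i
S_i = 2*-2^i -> [2, -4, 8, -16, 32]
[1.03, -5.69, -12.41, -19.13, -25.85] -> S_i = 1.03 + -6.72*i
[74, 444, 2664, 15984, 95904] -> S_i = 74*6^i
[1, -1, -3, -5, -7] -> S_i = 1 + -2*i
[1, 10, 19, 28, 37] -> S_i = 1 + 9*i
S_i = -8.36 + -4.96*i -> [-8.36, -13.32, -18.28, -23.24, -28.2]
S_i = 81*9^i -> [81, 729, 6561, 59049, 531441]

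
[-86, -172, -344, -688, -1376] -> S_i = -86*2^i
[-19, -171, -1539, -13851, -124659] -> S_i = -19*9^i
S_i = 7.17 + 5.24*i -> [7.17, 12.41, 17.65, 22.89, 28.13]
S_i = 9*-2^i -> [9, -18, 36, -72, 144]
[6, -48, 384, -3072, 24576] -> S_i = 6*-8^i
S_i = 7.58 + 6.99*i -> [7.58, 14.57, 21.56, 28.55, 35.54]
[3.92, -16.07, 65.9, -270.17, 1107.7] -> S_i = 3.92*(-4.10)^i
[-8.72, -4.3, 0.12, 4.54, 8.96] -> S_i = -8.72 + 4.42*i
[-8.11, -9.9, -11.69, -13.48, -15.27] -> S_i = -8.11 + -1.79*i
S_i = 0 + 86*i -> [0, 86, 172, 258, 344]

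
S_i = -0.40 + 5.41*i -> [-0.4, 5.01, 10.42, 15.83, 21.24]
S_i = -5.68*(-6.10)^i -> [-5.68, 34.65, -211.35, 1289.25, -7864.44]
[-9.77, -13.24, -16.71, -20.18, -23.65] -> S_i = -9.77 + -3.47*i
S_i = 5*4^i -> [5, 20, 80, 320, 1280]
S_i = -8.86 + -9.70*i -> [-8.86, -18.56, -28.26, -37.96, -47.66]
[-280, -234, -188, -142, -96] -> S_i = -280 + 46*i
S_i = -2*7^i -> [-2, -14, -98, -686, -4802]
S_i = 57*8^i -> [57, 456, 3648, 29184, 233472]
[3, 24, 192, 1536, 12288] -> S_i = 3*8^i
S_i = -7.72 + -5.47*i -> [-7.72, -13.19, -18.66, -24.13, -29.6]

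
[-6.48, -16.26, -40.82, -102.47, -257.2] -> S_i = -6.48*2.51^i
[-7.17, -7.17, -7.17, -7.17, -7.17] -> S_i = -7.17*1.00^i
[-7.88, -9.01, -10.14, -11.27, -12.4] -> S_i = -7.88 + -1.13*i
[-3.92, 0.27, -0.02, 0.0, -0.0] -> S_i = -3.92*(-0.07)^i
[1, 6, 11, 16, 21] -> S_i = 1 + 5*i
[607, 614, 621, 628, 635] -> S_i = 607 + 7*i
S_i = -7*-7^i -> [-7, 49, -343, 2401, -16807]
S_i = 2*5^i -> [2, 10, 50, 250, 1250]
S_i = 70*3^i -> [70, 210, 630, 1890, 5670]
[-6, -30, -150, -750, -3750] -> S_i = -6*5^i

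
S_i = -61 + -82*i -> [-61, -143, -225, -307, -389]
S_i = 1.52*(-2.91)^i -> [1.52, -4.42, 12.87, -37.46, 109.0]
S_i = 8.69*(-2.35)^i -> [8.69, -20.42, 47.99, -112.78, 265.03]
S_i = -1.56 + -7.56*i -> [-1.56, -9.12, -16.68, -24.24, -31.8]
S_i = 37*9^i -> [37, 333, 2997, 26973, 242757]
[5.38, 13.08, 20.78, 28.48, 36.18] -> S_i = 5.38 + 7.70*i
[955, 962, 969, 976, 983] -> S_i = 955 + 7*i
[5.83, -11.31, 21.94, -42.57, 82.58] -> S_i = 5.83*(-1.94)^i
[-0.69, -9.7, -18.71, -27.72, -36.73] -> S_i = -0.69 + -9.01*i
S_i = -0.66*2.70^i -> [-0.66, -1.78, -4.81, -12.99, -35.08]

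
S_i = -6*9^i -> [-6, -54, -486, -4374, -39366]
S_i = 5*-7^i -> [5, -35, 245, -1715, 12005]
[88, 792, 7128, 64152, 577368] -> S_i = 88*9^i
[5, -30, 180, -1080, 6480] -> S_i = 5*-6^i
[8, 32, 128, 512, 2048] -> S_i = 8*4^i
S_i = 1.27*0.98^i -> [1.27, 1.24, 1.22, 1.2, 1.17]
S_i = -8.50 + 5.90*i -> [-8.5, -2.6, 3.3, 9.2, 15.1]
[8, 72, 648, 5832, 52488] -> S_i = 8*9^i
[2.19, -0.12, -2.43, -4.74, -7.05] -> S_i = 2.19 + -2.31*i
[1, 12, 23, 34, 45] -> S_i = 1 + 11*i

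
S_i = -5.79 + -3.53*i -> [-5.79, -9.32, -12.85, -16.38, -19.91]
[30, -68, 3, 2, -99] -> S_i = Random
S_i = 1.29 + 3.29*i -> [1.29, 4.58, 7.87, 11.16, 14.45]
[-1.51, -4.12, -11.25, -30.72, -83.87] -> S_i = -1.51*2.73^i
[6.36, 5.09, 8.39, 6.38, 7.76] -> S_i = Random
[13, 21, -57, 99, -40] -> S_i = Random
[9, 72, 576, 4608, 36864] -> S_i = 9*8^i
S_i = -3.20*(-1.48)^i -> [-3.2, 4.74, -7.01, 10.37, -15.35]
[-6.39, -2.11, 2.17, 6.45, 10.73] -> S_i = -6.39 + 4.28*i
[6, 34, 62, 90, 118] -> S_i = 6 + 28*i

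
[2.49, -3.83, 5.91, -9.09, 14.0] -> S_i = 2.49*(-1.54)^i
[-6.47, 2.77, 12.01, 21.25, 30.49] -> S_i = -6.47 + 9.24*i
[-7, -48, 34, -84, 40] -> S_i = Random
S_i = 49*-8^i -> [49, -392, 3136, -25088, 200704]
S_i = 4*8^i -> [4, 32, 256, 2048, 16384]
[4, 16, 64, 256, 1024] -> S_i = 4*4^i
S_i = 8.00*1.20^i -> [8.0, 9.6, 11.52, 13.82, 16.59]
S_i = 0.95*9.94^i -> [0.95, 9.44, 93.86, 933.0, 9274.04]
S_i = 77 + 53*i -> [77, 130, 183, 236, 289]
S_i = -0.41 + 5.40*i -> [-0.41, 4.99, 10.39, 15.79, 21.19]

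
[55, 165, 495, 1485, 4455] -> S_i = 55*3^i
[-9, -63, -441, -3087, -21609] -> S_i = -9*7^i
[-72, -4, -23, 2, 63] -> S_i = Random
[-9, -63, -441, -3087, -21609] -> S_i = -9*7^i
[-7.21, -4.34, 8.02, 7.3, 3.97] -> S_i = Random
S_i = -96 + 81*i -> [-96, -15, 66, 147, 228]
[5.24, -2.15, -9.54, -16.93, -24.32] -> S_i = 5.24 + -7.39*i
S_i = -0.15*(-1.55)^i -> [-0.15, 0.23, -0.36, 0.56, -0.87]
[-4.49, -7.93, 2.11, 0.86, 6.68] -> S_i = Random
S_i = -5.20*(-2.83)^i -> [-5.2, 14.72, -41.65, 117.86, -333.54]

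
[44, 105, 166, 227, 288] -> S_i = 44 + 61*i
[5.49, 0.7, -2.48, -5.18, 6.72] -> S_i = Random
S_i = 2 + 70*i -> [2, 72, 142, 212, 282]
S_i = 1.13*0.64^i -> [1.13, 0.72, 0.46, 0.3, 0.19]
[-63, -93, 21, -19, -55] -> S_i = Random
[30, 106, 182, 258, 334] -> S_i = 30 + 76*i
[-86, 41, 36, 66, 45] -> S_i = Random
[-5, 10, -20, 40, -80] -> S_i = -5*-2^i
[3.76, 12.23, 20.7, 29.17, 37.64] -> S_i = 3.76 + 8.47*i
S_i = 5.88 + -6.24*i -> [5.88, -0.36, -6.6, -12.84, -19.08]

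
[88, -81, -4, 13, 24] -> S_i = Random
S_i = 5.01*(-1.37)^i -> [5.01, -6.86, 9.4, -12.88, 17.65]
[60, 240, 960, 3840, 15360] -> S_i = 60*4^i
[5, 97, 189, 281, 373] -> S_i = 5 + 92*i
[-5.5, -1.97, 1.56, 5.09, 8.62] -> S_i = -5.50 + 3.53*i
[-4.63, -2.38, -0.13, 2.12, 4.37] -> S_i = -4.63 + 2.25*i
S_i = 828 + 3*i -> [828, 831, 834, 837, 840]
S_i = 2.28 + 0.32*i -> [2.28, 2.6, 2.92, 3.24, 3.56]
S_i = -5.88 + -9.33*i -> [-5.88, -15.21, -24.54, -33.87, -43.2]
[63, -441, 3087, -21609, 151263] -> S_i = 63*-7^i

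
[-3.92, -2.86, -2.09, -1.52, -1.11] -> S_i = -3.92*0.73^i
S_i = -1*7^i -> [-1, -7, -49, -343, -2401]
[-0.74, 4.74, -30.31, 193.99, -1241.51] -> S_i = -0.74*(-6.40)^i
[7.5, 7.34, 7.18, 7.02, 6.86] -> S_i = 7.50 + -0.16*i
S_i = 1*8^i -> [1, 8, 64, 512, 4096]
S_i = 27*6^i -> [27, 162, 972, 5832, 34992]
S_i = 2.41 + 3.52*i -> [2.41, 5.93, 9.45, 12.97, 16.49]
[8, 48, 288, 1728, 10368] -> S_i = 8*6^i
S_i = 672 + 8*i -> [672, 680, 688, 696, 704]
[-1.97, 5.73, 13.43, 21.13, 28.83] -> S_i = -1.97 + 7.70*i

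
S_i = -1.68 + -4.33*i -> [-1.68, -6.01, -10.34, -14.67, -19.0]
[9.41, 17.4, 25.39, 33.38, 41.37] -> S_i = 9.41 + 7.99*i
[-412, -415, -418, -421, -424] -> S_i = -412 + -3*i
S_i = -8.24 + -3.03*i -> [-8.24, -11.27, -14.3, -17.33, -20.36]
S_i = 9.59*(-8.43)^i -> [9.59, -80.84, 681.51, -5745.15, 48431.61]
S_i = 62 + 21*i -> [62, 83, 104, 125, 146]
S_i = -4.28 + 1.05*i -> [-4.28, -3.23, -2.18, -1.13, -0.08]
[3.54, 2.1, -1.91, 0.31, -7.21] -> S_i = Random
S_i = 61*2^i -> [61, 122, 244, 488, 976]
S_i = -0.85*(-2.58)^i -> [-0.85, 2.19, -5.66, 14.6, -37.66]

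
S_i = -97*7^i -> [-97, -679, -4753, -33271, -232897]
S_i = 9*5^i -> [9, 45, 225, 1125, 5625]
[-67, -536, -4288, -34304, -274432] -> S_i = -67*8^i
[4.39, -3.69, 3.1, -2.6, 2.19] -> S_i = 4.39*(-0.84)^i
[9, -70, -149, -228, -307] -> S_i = 9 + -79*i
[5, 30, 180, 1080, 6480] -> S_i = 5*6^i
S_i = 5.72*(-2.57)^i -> [5.72, -14.7, 37.78, -97.09, 249.53]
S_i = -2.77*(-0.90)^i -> [-2.77, 2.49, -2.24, 2.02, -1.82]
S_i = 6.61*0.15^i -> [6.61, 0.99, 0.15, 0.02, 0.0]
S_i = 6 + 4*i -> [6, 10, 14, 18, 22]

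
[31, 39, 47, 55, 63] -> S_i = 31 + 8*i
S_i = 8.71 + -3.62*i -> [8.71, 5.09, 1.47, -2.15, -5.77]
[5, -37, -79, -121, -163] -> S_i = 5 + -42*i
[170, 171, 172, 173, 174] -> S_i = 170 + 1*i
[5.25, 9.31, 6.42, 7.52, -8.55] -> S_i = Random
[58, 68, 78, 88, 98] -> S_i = 58 + 10*i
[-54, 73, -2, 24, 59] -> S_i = Random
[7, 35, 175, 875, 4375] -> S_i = 7*5^i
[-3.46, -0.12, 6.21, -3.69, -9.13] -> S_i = Random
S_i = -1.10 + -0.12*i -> [-1.1, -1.22, -1.34, -1.46, -1.58]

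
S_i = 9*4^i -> [9, 36, 144, 576, 2304]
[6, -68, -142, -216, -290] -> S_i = 6 + -74*i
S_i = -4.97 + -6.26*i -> [-4.97, -11.23, -17.49, -23.75, -30.01]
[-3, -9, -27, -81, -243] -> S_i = -3*3^i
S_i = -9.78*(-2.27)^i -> [-9.78, 22.2, -50.4, 114.4, -259.68]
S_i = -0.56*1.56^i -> [-0.56, -0.87, -1.36, -2.13, -3.32]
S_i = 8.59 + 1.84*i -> [8.59, 10.43, 12.27, 14.11, 15.95]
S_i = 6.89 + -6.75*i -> [6.89, 0.14, -6.61, -13.36, -20.11]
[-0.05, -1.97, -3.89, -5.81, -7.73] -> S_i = -0.05 + -1.92*i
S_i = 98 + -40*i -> [98, 58, 18, -22, -62]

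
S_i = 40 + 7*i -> [40, 47, 54, 61, 68]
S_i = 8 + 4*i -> [8, 12, 16, 20, 24]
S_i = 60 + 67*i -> [60, 127, 194, 261, 328]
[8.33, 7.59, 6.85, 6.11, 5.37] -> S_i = 8.33 + -0.74*i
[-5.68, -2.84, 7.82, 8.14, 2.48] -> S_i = Random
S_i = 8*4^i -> [8, 32, 128, 512, 2048]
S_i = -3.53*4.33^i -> [-3.53, -15.28, -66.18, -286.58, -1240.87]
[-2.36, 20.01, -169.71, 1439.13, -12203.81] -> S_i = -2.36*(-8.48)^i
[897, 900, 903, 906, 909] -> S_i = 897 + 3*i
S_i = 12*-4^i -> [12, -48, 192, -768, 3072]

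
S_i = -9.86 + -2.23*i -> [-9.86, -12.09, -14.32, -16.55, -18.78]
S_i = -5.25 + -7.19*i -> [-5.25, -12.44, -19.63, -26.82, -34.01]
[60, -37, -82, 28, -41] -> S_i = Random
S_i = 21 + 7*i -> [21, 28, 35, 42, 49]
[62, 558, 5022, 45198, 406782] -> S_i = 62*9^i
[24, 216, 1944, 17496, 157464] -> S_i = 24*9^i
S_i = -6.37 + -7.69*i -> [-6.37, -14.06, -21.75, -29.44, -37.13]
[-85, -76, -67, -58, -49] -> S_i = -85 + 9*i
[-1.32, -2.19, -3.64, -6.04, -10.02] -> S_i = -1.32*1.66^i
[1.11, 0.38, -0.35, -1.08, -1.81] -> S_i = 1.11 + -0.73*i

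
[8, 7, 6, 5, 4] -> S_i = 8 + -1*i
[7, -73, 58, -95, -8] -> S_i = Random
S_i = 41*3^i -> [41, 123, 369, 1107, 3321]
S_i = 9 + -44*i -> [9, -35, -79, -123, -167]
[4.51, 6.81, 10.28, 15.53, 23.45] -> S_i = 4.51*1.51^i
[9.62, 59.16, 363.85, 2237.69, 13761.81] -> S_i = 9.62*6.15^i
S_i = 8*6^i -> [8, 48, 288, 1728, 10368]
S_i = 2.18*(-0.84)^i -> [2.18, -1.83, 1.54, -1.29, 1.09]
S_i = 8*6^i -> [8, 48, 288, 1728, 10368]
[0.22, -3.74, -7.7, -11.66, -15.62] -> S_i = 0.22 + -3.96*i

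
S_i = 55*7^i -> [55, 385, 2695, 18865, 132055]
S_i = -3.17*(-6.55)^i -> [-3.17, 20.76, -136.0, 890.81, -5834.78]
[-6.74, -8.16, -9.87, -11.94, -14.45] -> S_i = -6.74*1.21^i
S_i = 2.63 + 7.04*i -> [2.63, 9.67, 16.71, 23.75, 30.79]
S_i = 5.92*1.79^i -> [5.92, 10.6, 18.97, 33.95, 60.78]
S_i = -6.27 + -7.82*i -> [-6.27, -14.09, -21.91, -29.73, -37.55]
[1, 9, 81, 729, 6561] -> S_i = 1*9^i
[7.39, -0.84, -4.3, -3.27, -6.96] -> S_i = Random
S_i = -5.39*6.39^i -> [-5.39, -34.44, -220.09, -1406.34, -8986.53]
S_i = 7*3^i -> [7, 21, 63, 189, 567]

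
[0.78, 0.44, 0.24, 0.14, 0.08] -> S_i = 0.78*0.56^i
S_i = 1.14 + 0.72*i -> [1.14, 1.86, 2.58, 3.3, 4.02]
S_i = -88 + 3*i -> [-88, -85, -82, -79, -76]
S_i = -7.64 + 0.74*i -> [-7.64, -6.9, -6.16, -5.42, -4.68]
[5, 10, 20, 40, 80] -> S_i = 5*2^i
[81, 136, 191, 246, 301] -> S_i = 81 + 55*i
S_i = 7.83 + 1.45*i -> [7.83, 9.28, 10.73, 12.18, 13.63]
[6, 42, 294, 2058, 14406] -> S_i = 6*7^i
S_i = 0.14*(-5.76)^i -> [0.14, -0.81, 4.64, -26.75, 154.11]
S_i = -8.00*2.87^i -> [-8.0, -22.96, -65.9, -189.12, -542.77]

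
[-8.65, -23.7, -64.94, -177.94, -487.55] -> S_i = -8.65*2.74^i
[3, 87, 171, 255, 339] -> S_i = 3 + 84*i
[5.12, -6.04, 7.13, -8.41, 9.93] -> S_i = 5.12*(-1.18)^i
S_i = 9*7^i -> [9, 63, 441, 3087, 21609]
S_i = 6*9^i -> [6, 54, 486, 4374, 39366]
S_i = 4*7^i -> [4, 28, 196, 1372, 9604]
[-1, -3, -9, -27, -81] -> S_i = -1*3^i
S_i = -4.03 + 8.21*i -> [-4.03, 4.18, 12.39, 20.6, 28.81]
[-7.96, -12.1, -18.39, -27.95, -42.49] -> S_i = -7.96*1.52^i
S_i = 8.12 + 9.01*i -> [8.12, 17.13, 26.14, 35.15, 44.16]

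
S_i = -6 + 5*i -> [-6, -1, 4, 9, 14]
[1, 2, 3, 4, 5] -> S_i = 1 + 1*i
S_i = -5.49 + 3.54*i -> [-5.49, -1.95, 1.59, 5.13, 8.67]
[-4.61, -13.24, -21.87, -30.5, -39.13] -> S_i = -4.61 + -8.63*i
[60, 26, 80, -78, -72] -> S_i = Random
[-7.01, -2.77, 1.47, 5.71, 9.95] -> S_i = -7.01 + 4.24*i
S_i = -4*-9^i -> [-4, 36, -324, 2916, -26244]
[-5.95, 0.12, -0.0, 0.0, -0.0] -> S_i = -5.95*(-0.02)^i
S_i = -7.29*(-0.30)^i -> [-7.29, 2.19, -0.66, 0.2, -0.06]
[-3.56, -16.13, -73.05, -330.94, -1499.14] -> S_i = -3.56*4.53^i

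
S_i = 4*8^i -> [4, 32, 256, 2048, 16384]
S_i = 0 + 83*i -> [0, 83, 166, 249, 332]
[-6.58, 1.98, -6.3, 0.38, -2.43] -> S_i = Random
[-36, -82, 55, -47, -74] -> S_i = Random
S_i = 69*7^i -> [69, 483, 3381, 23667, 165669]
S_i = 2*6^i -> [2, 12, 72, 432, 2592]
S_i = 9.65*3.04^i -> [9.65, 29.34, 89.18, 271.11, 824.18]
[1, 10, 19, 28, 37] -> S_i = 1 + 9*i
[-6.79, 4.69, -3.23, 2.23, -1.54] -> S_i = -6.79*(-0.69)^i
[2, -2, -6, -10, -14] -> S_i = 2 + -4*i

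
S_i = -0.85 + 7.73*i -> [-0.85, 6.88, 14.61, 22.34, 30.07]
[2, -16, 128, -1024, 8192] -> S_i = 2*-8^i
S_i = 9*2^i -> [9, 18, 36, 72, 144]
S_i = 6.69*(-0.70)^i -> [6.69, -4.68, 3.28, -2.29, 1.61]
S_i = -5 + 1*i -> [-5, -4, -3, -2, -1]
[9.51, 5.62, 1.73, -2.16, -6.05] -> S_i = 9.51 + -3.89*i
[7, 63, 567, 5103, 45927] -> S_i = 7*9^i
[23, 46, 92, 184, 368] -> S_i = 23*2^i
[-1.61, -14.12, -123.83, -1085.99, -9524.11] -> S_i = -1.61*8.77^i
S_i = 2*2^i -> [2, 4, 8, 16, 32]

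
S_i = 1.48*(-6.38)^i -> [1.48, -9.44, 60.24, -384.35, 2452.14]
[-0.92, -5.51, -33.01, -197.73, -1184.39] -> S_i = -0.92*5.99^i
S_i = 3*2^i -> [3, 6, 12, 24, 48]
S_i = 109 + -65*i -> [109, 44, -21, -86, -151]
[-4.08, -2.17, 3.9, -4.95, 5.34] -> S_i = Random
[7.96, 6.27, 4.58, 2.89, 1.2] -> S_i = 7.96 + -1.69*i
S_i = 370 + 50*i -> [370, 420, 470, 520, 570]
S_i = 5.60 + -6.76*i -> [5.6, -1.16, -7.92, -14.68, -21.44]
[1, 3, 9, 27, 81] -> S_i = 1*3^i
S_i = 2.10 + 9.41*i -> [2.1, 11.51, 20.92, 30.33, 39.74]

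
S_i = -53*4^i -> [-53, -212, -848, -3392, -13568]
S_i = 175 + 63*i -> [175, 238, 301, 364, 427]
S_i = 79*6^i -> [79, 474, 2844, 17064, 102384]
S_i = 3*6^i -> [3, 18, 108, 648, 3888]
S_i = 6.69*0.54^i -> [6.69, 3.61, 1.95, 1.05, 0.57]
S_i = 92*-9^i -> [92, -828, 7452, -67068, 603612]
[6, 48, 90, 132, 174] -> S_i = 6 + 42*i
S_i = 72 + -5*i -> [72, 67, 62, 57, 52]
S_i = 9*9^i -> [9, 81, 729, 6561, 59049]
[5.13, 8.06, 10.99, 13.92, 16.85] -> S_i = 5.13 + 2.93*i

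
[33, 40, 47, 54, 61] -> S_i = 33 + 7*i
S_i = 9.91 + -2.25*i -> [9.91, 7.66, 5.41, 3.16, 0.91]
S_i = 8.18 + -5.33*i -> [8.18, 2.85, -2.48, -7.81, -13.14]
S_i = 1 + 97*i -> [1, 98, 195, 292, 389]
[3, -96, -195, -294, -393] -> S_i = 3 + -99*i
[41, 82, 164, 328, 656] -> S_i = 41*2^i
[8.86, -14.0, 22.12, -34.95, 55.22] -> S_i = 8.86*(-1.58)^i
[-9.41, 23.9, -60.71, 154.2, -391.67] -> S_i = -9.41*(-2.54)^i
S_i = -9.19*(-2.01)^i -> [-9.19, 18.47, -37.13, 74.63, -150.0]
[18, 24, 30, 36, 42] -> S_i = 18 + 6*i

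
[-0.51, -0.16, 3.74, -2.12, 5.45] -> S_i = Random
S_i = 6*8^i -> [6, 48, 384, 3072, 24576]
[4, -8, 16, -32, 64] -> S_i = 4*-2^i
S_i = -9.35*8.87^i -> [-9.35, -82.93, -735.63, -6525.03, -57877.01]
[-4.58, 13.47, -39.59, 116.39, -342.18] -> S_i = -4.58*(-2.94)^i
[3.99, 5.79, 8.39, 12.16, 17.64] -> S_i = 3.99*1.45^i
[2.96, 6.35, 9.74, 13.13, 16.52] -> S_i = 2.96 + 3.39*i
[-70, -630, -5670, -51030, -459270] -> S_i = -70*9^i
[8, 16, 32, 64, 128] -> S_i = 8*2^i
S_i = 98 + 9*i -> [98, 107, 116, 125, 134]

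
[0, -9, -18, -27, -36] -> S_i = 0 + -9*i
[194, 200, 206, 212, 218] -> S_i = 194 + 6*i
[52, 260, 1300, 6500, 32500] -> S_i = 52*5^i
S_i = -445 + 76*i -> [-445, -369, -293, -217, -141]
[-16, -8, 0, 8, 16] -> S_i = -16 + 8*i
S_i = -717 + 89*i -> [-717, -628, -539, -450, -361]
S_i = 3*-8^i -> [3, -24, 192, -1536, 12288]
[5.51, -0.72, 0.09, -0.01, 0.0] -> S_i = 5.51*(-0.13)^i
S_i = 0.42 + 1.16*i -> [0.42, 1.58, 2.74, 3.9, 5.06]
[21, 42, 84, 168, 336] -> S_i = 21*2^i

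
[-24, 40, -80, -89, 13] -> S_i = Random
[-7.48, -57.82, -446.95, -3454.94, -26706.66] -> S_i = -7.48*7.73^i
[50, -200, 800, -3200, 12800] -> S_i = 50*-4^i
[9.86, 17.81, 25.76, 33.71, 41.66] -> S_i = 9.86 + 7.95*i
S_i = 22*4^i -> [22, 88, 352, 1408, 5632]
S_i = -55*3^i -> [-55, -165, -495, -1485, -4455]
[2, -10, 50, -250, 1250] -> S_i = 2*-5^i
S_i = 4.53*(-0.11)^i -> [4.53, -0.5, 0.05, -0.01, 0.0]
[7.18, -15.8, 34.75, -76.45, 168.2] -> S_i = 7.18*(-2.20)^i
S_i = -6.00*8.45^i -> [-6.0, -50.7, -428.42, -3620.11, -30589.9]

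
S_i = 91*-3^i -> [91, -273, 819, -2457, 7371]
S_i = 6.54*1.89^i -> [6.54, 12.36, 23.36, 44.15, 83.45]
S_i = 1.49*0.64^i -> [1.49, 0.95, 0.61, 0.39, 0.25]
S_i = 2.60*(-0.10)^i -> [2.6, -0.26, 0.03, -0.0, 0.0]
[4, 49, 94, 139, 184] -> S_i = 4 + 45*i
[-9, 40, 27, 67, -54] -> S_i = Random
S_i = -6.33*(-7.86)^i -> [-6.33, 49.75, -391.06, 3073.77, -24159.83]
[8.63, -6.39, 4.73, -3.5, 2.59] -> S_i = 8.63*(-0.74)^i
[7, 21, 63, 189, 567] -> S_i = 7*3^i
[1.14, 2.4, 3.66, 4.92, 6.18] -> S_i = 1.14 + 1.26*i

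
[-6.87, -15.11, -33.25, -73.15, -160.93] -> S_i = -6.87*2.20^i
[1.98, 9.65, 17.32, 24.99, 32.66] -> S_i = 1.98 + 7.67*i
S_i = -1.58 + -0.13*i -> [-1.58, -1.71, -1.84, -1.97, -2.1]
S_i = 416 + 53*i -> [416, 469, 522, 575, 628]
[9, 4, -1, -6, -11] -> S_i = 9 + -5*i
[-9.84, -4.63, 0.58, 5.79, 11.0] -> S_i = -9.84 + 5.21*i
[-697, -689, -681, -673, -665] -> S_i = -697 + 8*i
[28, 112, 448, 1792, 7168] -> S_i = 28*4^i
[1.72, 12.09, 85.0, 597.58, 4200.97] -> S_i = 1.72*7.03^i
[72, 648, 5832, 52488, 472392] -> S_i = 72*9^i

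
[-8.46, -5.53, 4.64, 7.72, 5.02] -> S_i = Random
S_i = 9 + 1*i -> [9, 10, 11, 12, 13]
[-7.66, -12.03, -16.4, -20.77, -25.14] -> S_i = -7.66 + -4.37*i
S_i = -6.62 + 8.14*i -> [-6.62, 1.52, 9.66, 17.8, 25.94]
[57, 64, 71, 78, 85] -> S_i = 57 + 7*i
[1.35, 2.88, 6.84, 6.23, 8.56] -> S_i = Random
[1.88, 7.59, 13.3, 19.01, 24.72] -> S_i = 1.88 + 5.71*i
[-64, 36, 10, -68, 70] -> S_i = Random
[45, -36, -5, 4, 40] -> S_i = Random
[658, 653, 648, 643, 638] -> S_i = 658 + -5*i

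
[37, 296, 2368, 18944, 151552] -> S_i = 37*8^i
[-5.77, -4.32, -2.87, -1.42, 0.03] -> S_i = -5.77 + 1.45*i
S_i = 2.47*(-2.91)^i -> [2.47, -7.19, 20.92, -60.87, 177.12]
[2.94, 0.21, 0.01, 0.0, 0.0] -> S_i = 2.94*0.07^i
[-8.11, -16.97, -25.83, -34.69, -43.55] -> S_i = -8.11 + -8.86*i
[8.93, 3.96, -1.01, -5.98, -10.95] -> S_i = 8.93 + -4.97*i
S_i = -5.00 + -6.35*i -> [-5.0, -11.35, -17.7, -24.05, -30.4]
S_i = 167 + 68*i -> [167, 235, 303, 371, 439]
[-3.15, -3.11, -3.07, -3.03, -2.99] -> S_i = -3.15 + 0.04*i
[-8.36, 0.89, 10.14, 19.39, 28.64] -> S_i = -8.36 + 9.25*i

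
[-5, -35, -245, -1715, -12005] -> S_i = -5*7^i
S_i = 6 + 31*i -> [6, 37, 68, 99, 130]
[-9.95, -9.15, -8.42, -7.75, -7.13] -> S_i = -9.95*0.92^i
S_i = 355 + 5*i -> [355, 360, 365, 370, 375]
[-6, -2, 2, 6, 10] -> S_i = -6 + 4*i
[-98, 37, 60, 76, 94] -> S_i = Random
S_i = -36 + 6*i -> [-36, -30, -24, -18, -12]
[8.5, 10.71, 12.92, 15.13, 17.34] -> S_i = 8.50 + 2.21*i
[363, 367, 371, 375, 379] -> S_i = 363 + 4*i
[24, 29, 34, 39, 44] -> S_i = 24 + 5*i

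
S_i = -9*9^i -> [-9, -81, -729, -6561, -59049]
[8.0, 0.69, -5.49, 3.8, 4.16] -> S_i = Random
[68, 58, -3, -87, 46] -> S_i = Random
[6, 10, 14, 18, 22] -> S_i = 6 + 4*i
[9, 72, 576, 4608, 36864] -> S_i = 9*8^i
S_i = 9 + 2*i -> [9, 11, 13, 15, 17]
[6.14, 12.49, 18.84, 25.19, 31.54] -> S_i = 6.14 + 6.35*i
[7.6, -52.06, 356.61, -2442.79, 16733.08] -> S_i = 7.60*(-6.85)^i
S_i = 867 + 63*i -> [867, 930, 993, 1056, 1119]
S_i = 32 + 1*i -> [32, 33, 34, 35, 36]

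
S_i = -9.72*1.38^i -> [-9.72, -13.41, -18.51, -25.54, -35.25]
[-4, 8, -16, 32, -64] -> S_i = -4*-2^i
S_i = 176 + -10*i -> [176, 166, 156, 146, 136]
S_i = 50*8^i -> [50, 400, 3200, 25600, 204800]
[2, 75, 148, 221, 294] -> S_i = 2 + 73*i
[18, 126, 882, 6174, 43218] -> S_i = 18*7^i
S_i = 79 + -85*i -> [79, -6, -91, -176, -261]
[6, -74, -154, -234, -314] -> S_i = 6 + -80*i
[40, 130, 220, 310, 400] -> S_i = 40 + 90*i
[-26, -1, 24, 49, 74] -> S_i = -26 + 25*i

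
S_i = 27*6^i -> [27, 162, 972, 5832, 34992]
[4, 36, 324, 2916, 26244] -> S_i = 4*9^i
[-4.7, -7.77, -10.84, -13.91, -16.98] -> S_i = -4.70 + -3.07*i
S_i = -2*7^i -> [-2, -14, -98, -686, -4802]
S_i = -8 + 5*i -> [-8, -3, 2, 7, 12]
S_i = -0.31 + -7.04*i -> [-0.31, -7.35, -14.39, -21.43, -28.47]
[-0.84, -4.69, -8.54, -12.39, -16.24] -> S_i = -0.84 + -3.85*i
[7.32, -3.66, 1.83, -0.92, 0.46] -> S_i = 7.32*(-0.50)^i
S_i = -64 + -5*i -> [-64, -69, -74, -79, -84]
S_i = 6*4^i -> [6, 24, 96, 384, 1536]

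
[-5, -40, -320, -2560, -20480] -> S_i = -5*8^i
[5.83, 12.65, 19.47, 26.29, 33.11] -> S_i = 5.83 + 6.82*i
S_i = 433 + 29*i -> [433, 462, 491, 520, 549]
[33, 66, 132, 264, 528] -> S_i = 33*2^i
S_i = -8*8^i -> [-8, -64, -512, -4096, -32768]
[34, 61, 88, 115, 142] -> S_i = 34 + 27*i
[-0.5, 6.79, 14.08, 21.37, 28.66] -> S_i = -0.50 + 7.29*i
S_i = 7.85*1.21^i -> [7.85, 9.5, 11.49, 13.91, 16.83]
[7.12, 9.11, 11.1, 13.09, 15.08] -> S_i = 7.12 + 1.99*i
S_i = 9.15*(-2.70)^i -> [9.15, -24.7, 66.7, -180.1, 486.27]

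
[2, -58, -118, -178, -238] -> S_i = 2 + -60*i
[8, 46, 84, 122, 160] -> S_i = 8 + 38*i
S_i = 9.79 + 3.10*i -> [9.79, 12.89, 15.99, 19.09, 22.19]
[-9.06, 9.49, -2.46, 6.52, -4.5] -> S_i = Random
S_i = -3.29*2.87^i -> [-3.29, -9.44, -27.1, -77.78, -223.22]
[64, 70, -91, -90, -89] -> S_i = Random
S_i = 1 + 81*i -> [1, 82, 163, 244, 325]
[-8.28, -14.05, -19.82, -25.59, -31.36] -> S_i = -8.28 + -5.77*i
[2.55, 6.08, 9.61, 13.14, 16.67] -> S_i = 2.55 + 3.53*i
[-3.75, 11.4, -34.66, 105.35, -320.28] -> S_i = -3.75*(-3.04)^i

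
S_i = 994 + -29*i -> [994, 965, 936, 907, 878]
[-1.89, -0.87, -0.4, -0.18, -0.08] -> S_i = -1.89*0.46^i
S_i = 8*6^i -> [8, 48, 288, 1728, 10368]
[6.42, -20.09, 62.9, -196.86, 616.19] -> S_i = 6.42*(-3.13)^i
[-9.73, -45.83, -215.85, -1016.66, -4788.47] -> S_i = -9.73*4.71^i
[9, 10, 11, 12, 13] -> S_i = 9 + 1*i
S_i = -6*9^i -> [-6, -54, -486, -4374, -39366]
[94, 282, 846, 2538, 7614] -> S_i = 94*3^i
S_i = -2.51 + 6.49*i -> [-2.51, 3.98, 10.47, 16.96, 23.45]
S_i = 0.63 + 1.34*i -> [0.63, 1.97, 3.31, 4.65, 5.99]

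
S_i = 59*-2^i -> [59, -118, 236, -472, 944]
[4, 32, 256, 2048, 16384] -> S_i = 4*8^i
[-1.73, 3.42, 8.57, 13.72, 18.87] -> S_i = -1.73 + 5.15*i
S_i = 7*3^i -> [7, 21, 63, 189, 567]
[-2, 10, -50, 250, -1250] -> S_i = -2*-5^i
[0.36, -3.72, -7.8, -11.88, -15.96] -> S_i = 0.36 + -4.08*i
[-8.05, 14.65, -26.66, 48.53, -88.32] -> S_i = -8.05*(-1.82)^i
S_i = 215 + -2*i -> [215, 213, 211, 209, 207]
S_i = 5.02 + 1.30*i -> [5.02, 6.32, 7.62, 8.92, 10.22]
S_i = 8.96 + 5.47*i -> [8.96, 14.43, 19.9, 25.37, 30.84]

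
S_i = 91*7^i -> [91, 637, 4459, 31213, 218491]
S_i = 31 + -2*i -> [31, 29, 27, 25, 23]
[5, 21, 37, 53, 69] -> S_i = 5 + 16*i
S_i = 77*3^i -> [77, 231, 693, 2079, 6237]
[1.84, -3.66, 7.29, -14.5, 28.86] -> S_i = 1.84*(-1.99)^i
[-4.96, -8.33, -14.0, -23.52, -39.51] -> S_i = -4.96*1.68^i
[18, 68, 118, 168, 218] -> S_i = 18 + 50*i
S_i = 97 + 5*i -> [97, 102, 107, 112, 117]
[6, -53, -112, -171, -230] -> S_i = 6 + -59*i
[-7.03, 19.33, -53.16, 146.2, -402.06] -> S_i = -7.03*(-2.75)^i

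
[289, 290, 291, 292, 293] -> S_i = 289 + 1*i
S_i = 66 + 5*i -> [66, 71, 76, 81, 86]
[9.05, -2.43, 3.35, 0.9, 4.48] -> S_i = Random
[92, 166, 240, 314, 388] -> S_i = 92 + 74*i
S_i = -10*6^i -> [-10, -60, -360, -2160, -12960]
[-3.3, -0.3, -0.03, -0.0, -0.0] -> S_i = -3.30*0.09^i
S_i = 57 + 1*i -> [57, 58, 59, 60, 61]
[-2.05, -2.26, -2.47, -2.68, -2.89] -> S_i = -2.05 + -0.21*i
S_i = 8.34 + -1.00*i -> [8.34, 7.34, 6.34, 5.34, 4.34]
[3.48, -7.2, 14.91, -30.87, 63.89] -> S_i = 3.48*(-2.07)^i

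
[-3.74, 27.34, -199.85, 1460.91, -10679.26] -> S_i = -3.74*(-7.31)^i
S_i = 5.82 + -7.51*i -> [5.82, -1.69, -9.2, -16.71, -24.22]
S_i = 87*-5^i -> [87, -435, 2175, -10875, 54375]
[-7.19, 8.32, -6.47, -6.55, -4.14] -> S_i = Random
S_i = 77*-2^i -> [77, -154, 308, -616, 1232]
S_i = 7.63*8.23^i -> [7.63, 62.79, 516.8, 4253.28, 35004.5]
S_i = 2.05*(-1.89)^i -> [2.05, -3.87, 7.32, -13.84, 26.16]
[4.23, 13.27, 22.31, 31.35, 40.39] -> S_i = 4.23 + 9.04*i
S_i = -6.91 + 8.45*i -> [-6.91, 1.54, 9.99, 18.44, 26.89]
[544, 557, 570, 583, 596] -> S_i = 544 + 13*i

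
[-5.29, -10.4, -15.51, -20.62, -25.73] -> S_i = -5.29 + -5.11*i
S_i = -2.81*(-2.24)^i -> [-2.81, 6.29, -14.1, 31.58, -70.75]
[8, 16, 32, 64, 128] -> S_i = 8*2^i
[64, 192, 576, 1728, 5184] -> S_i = 64*3^i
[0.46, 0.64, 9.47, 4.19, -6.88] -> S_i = Random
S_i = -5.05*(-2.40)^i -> [-5.05, 12.12, -29.09, 69.81, -167.55]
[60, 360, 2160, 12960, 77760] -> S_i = 60*6^i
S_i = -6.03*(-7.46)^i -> [-6.03, 44.98, -335.58, 2503.42, -18675.52]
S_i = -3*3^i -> [-3, -9, -27, -81, -243]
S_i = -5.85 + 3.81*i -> [-5.85, -2.04, 1.77, 5.58, 9.39]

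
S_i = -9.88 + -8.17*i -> [-9.88, -18.05, -26.22, -34.39, -42.56]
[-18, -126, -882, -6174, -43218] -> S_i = -18*7^i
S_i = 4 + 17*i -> [4, 21, 38, 55, 72]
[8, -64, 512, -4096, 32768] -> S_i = 8*-8^i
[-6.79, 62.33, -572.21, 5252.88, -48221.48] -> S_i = -6.79*(-9.18)^i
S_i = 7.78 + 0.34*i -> [7.78, 8.12, 8.46, 8.8, 9.14]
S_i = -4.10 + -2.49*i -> [-4.1, -6.59, -9.08, -11.57, -14.06]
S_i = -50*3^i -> [-50, -150, -450, -1350, -4050]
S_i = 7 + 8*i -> [7, 15, 23, 31, 39]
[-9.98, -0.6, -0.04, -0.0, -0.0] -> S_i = -9.98*0.06^i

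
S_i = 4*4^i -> [4, 16, 64, 256, 1024]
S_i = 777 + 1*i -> [777, 778, 779, 780, 781]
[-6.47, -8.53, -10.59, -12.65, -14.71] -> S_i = -6.47 + -2.06*i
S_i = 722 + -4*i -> [722, 718, 714, 710, 706]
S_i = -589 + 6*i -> [-589, -583, -577, -571, -565]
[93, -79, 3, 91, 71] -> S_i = Random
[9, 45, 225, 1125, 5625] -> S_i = 9*5^i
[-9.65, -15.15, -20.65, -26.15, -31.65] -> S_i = -9.65 + -5.50*i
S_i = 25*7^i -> [25, 175, 1225, 8575, 60025]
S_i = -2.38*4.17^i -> [-2.38, -9.92, -41.39, -172.58, -719.65]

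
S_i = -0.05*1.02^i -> [-0.05, -0.05, -0.05, -0.05, -0.05]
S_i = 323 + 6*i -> [323, 329, 335, 341, 347]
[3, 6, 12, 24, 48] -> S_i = 3*2^i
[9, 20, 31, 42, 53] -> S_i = 9 + 11*i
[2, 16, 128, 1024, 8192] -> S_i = 2*8^i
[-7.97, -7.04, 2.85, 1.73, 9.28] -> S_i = Random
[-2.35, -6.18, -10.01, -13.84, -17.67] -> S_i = -2.35 + -3.83*i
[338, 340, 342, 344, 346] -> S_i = 338 + 2*i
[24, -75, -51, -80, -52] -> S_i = Random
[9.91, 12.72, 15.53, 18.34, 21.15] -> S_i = 9.91 + 2.81*i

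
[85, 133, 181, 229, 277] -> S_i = 85 + 48*i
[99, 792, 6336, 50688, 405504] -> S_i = 99*8^i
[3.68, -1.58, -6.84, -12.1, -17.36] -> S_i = 3.68 + -5.26*i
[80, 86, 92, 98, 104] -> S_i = 80 + 6*i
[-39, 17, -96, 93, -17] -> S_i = Random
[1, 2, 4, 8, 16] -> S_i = 1*2^i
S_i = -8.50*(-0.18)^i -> [-8.5, 1.53, -0.28, 0.05, -0.01]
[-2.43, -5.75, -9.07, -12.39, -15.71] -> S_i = -2.43 + -3.32*i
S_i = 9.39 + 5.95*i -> [9.39, 15.34, 21.29, 27.24, 33.19]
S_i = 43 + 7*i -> [43, 50, 57, 64, 71]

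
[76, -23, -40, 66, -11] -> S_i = Random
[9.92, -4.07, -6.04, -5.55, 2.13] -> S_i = Random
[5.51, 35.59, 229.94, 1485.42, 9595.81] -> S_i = 5.51*6.46^i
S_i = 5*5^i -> [5, 25, 125, 625, 3125]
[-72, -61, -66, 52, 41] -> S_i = Random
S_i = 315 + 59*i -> [315, 374, 433, 492, 551]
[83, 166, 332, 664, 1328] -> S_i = 83*2^i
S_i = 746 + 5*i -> [746, 751, 756, 761, 766]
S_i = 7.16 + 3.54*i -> [7.16, 10.7, 14.24, 17.78, 21.32]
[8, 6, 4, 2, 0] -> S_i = 8 + -2*i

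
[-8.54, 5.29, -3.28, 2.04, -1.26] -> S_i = -8.54*(-0.62)^i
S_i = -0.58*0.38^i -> [-0.58, -0.22, -0.08, -0.03, -0.01]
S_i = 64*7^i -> [64, 448, 3136, 21952, 153664]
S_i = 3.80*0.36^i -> [3.8, 1.37, 0.49, 0.18, 0.06]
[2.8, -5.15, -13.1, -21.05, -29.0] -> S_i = 2.80 + -7.95*i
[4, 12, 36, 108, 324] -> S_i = 4*3^i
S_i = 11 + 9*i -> [11, 20, 29, 38, 47]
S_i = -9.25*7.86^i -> [-9.25, -72.7, -571.46, -4491.69, -35304.65]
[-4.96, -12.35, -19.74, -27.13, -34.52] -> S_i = -4.96 + -7.39*i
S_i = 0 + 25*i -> [0, 25, 50, 75, 100]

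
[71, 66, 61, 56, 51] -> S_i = 71 + -5*i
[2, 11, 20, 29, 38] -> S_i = 2 + 9*i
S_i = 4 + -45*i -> [4, -41, -86, -131, -176]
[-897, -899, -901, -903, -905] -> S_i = -897 + -2*i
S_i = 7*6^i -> [7, 42, 252, 1512, 9072]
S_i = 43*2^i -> [43, 86, 172, 344, 688]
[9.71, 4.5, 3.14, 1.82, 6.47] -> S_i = Random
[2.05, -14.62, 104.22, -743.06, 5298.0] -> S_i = 2.05*(-7.13)^i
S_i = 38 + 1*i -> [38, 39, 40, 41, 42]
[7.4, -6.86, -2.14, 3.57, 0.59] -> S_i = Random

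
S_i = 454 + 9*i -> [454, 463, 472, 481, 490]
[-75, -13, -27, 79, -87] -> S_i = Random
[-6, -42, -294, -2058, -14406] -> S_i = -6*7^i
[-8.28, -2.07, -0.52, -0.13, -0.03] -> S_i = -8.28*0.25^i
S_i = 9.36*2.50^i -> [9.36, 23.4, 58.5, 146.25, 365.62]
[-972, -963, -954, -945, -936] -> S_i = -972 + 9*i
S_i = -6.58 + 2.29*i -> [-6.58, -4.29, -2.0, 0.29, 2.58]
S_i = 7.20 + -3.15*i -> [7.2, 4.05, 0.9, -2.25, -5.4]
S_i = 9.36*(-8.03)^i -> [9.36, -75.16, 603.54, -4846.44, 38916.88]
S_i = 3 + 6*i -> [3, 9, 15, 21, 27]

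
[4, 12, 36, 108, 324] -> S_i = 4*3^i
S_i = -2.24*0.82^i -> [-2.24, -1.84, -1.51, -1.24, -1.01]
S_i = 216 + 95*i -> [216, 311, 406, 501, 596]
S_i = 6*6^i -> [6, 36, 216, 1296, 7776]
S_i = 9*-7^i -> [9, -63, 441, -3087, 21609]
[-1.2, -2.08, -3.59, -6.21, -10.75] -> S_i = -1.20*1.73^i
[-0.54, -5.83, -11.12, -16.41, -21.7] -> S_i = -0.54 + -5.29*i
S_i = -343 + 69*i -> [-343, -274, -205, -136, -67]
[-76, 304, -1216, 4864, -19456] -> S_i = -76*-4^i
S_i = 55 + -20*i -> [55, 35, 15, -5, -25]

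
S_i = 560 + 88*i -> [560, 648, 736, 824, 912]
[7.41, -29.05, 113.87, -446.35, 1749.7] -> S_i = 7.41*(-3.92)^i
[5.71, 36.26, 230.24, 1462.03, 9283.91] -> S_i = 5.71*6.35^i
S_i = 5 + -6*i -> [5, -1, -7, -13, -19]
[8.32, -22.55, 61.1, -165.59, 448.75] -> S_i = 8.32*(-2.71)^i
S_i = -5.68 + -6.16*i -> [-5.68, -11.84, -18.0, -24.16, -30.32]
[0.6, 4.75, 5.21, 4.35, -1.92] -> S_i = Random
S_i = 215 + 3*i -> [215, 218, 221, 224, 227]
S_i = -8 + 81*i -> [-8, 73, 154, 235, 316]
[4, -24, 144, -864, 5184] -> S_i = 4*-6^i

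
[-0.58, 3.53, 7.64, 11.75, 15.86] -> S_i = -0.58 + 4.11*i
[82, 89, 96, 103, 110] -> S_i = 82 + 7*i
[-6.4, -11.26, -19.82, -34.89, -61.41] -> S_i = -6.40*1.76^i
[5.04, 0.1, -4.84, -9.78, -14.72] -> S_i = 5.04 + -4.94*i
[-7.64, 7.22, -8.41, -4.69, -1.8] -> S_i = Random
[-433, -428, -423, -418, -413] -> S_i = -433 + 5*i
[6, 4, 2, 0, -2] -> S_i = 6 + -2*i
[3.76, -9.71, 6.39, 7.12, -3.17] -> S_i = Random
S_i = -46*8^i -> [-46, -368, -2944, -23552, -188416]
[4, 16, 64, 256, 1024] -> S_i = 4*4^i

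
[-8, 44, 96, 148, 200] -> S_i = -8 + 52*i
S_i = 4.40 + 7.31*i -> [4.4, 11.71, 19.02, 26.33, 33.64]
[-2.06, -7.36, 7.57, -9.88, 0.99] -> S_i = Random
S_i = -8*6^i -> [-8, -48, -288, -1728, -10368]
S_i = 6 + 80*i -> [6, 86, 166, 246, 326]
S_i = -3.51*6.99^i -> [-3.51, -24.53, -171.5, -1198.78, -8379.46]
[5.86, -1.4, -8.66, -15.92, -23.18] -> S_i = 5.86 + -7.26*i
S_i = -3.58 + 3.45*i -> [-3.58, -0.13, 3.32, 6.77, 10.22]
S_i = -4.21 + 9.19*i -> [-4.21, 4.98, 14.17, 23.36, 32.55]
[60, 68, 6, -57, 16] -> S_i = Random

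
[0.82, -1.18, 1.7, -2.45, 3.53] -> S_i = 0.82*(-1.44)^i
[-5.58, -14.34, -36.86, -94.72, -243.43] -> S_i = -5.58*2.57^i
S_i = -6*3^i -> [-6, -18, -54, -162, -486]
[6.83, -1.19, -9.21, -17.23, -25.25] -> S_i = 6.83 + -8.02*i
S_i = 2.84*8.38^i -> [2.84, 23.8, 199.44, 1671.28, 14005.36]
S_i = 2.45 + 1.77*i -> [2.45, 4.22, 5.99, 7.76, 9.53]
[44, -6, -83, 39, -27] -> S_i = Random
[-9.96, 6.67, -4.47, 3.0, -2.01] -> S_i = -9.96*(-0.67)^i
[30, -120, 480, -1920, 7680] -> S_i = 30*-4^i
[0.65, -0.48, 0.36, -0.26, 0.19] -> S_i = 0.65*(-0.74)^i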